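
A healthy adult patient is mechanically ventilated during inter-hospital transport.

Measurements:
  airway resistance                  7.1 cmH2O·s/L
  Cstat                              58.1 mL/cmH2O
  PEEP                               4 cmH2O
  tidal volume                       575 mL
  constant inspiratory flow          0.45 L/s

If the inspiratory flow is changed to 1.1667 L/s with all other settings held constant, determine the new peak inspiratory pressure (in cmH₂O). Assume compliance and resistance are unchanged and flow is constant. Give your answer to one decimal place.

PIP = Vt/C + R·V̇ + PEEP (constant-flow equation of motion).
Only the resistive term changes: ΔPIP = R × ΔV̇ = 7.1 × (1.1667 − 0.45) = 7.1 × 0.7167 = 5.089 cmH2O.
Original PIP = 575/58.1 + 7.1×0.45 + 4 = 17.092 cmH2O; new PIP = 17.092 + (5.089) = 22.181 cmH2O.

22.2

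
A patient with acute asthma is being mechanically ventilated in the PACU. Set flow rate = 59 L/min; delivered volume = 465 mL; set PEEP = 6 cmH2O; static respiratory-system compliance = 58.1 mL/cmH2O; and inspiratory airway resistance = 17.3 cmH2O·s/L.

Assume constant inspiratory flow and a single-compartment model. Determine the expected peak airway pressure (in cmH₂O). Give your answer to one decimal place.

31.0

Flow: 59 L/min ÷ 60 = 0.9833 L/s.
Equation of motion (constant flow): PIP = Vt/C + R·V̇ + PEEP.
PIP = 465/58.1 + 17.3×0.9833 + 6 = 8.003 + 17.011 + 6 = 31.014 cmH2O.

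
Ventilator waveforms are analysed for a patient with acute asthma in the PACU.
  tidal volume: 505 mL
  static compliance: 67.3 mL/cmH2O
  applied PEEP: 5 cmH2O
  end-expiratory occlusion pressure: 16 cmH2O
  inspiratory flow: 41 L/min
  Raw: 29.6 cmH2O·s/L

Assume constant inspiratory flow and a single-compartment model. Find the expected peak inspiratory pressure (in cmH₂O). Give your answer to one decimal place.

Flow: 41 L/min ÷ 60 = 0.6833 L/s.
Total PEEP = 16 cmH2O (set 5 + intrinsic 11); this is the baseline alveolar pressure.
Equation of motion (constant flow): PIP = Vt/C + R·V̇ + PEEP.
PIP = 505/67.3 + 29.6×0.6833 + 16 = 7.504 + 20.226 + 16 = 43.73 cmH2O.

43.7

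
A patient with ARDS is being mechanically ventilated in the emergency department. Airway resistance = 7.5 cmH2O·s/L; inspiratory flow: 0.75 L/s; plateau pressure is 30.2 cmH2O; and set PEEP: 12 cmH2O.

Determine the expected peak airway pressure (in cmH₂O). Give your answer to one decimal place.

35.8

PIP = Pplat + Raw × flow = 30.2 + 7.5 × 0.75 = 30.2 + 5.625 = 35.825 cmH2O.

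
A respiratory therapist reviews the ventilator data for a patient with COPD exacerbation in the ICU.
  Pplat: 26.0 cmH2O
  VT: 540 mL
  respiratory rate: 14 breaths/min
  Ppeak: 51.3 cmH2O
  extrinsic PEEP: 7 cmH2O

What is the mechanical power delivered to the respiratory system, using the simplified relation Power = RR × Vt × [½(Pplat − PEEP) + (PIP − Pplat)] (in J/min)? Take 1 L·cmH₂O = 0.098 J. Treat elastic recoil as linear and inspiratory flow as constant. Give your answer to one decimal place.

25.8

Per-breath work = Vt × [½(Pplat−PEEP) + (PIP−Pplat)] = 0.540 × [0.5×19.0 + 25.3] = 0.540 × 34.8 = 18.792 L·cmH2O.
Power = 14 × 18.792 = 263.09 L·cmH2O/min.
× 0.098 J/(L·cmH2O) → 25.783 J/min.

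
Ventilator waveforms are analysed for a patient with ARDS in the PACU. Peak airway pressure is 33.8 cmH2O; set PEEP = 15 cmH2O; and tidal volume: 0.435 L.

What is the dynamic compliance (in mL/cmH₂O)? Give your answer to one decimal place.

Dynamic compliance = Vt / (PIP − PEEP) = 435 / (33.8 − 15) = 435 / 18.8 = 23.138 mL/cmH2O.

23.1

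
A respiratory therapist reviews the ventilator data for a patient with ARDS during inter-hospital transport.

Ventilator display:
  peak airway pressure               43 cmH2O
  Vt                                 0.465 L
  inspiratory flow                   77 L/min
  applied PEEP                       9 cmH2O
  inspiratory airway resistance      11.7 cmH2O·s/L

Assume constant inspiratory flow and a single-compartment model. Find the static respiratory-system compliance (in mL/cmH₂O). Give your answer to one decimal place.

24.5

Flow: 77 L/min ÷ 60 = 1.2833 L/s.
Equation of motion (constant flow): PIP = Vt/C + R·V̇ + PEEP.
Vt/C = PIP − R·V̇ − PEEP = 43 − 11.7×1.2833 − 9 = 43 − 15.015 − 9 = 18.985 cmH2O.
C = Vt / 18.985 = 465 / 18.985 = 24.493 mL/cmH2O.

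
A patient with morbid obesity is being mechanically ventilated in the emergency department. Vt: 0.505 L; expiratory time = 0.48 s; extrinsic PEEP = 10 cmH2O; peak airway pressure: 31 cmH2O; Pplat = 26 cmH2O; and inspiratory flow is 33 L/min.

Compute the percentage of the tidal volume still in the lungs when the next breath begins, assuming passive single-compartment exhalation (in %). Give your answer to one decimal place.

18.8

Flow: 33 L/min ÷ 60 = 0.55 L/s.
R = (PIP − Pplat)/V̇ = (31 − 26) / 0.55 = 5.0/0.55 = 9.091 cmH2O·s/L.
C = Vt/(Pplat − PEEP) = 505.0 / (26 − 10) = 505.0/16.0 = 31.563 mL/cmH2O.
τ = R × C = 9.091 × 0.03156 L/cmH2O = 0.2869 s.
Fraction remaining at end-expiration = e^(−Te/τ) = e^(−0.48/0.2869) = 0.1877 → 18.77%.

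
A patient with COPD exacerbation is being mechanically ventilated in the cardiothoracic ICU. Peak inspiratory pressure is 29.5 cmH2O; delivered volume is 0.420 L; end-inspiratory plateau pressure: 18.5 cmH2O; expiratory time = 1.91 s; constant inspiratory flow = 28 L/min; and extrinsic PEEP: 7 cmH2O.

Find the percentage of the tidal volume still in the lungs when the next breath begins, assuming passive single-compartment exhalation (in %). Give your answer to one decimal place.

10.9

Flow: 28 L/min ÷ 60 = 0.4667 L/s.
R = (PIP − Pplat)/V̇ = (29.5 − 18.5) / 0.4667 = 11.0/0.4667 = 23.57 cmH2O·s/L.
C = Vt/(Pplat − PEEP) = 420.0 / (18.5 − 7) = 420.0/11.5 = 36.522 mL/cmH2O.
τ = R × C = 23.57 × 0.03652 L/cmH2O = 0.8608 s.
Fraction remaining at end-expiration = e^(−Te/τ) = e^(−1.91/0.8608) = 0.1087 → 10.87%.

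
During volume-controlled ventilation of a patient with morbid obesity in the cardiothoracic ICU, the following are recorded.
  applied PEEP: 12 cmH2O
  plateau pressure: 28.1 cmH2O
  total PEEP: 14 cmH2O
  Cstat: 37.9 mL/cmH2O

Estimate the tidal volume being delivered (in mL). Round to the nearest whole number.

End-expiratory occlusion gives total PEEP = 14 cmH2O (intrinsic PEEP = 14 − 12 = 2). Use total PEEP for the elastic gradient.
Vt = Cstat × (Pplat − PEEPtotal) = 37.9 × (28.1 − 14) = 37.9 × 14.1 = 534.39 mL.

534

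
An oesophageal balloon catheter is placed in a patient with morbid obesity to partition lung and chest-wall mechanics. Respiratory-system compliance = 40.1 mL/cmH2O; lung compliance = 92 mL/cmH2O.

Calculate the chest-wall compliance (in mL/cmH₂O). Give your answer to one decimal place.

71.1

1/Ccw = 1/Crs − 1/CL.
1/Ccw = 1/40.1 − 1/92 = 0.01407.
Ccw = 71.073 mL/cmH2O.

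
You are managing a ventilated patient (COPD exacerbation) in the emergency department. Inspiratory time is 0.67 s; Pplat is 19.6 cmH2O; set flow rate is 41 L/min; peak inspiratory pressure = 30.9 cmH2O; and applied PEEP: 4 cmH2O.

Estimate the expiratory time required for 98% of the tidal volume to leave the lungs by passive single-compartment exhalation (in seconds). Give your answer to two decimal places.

1.90

Flow: 41 L/min ÷ 60 = 0.6833 L/s.
Vt = flow × Ti = 0.6833 L/s × 0.67 s × 1000 mL/L = 457.81 mL.
R = (PIP − Pplat)/V̇ = (30.9 − 19.6) / 0.6833 = 11.3/0.6833 = 16.537 cmH2O·s/L.
C = Vt/(Pplat − PEEP) = 457.81 / (19.6 − 4) = 457.81/15.6 = 29.347 mL/cmH2O.
τ = R × C = 16.537 × 0.02935 L/cmH2O = 0.4854 s.
t = −τ·ln(1 − 0.98) = −0.4854·ln(0.02) = 1.899 s.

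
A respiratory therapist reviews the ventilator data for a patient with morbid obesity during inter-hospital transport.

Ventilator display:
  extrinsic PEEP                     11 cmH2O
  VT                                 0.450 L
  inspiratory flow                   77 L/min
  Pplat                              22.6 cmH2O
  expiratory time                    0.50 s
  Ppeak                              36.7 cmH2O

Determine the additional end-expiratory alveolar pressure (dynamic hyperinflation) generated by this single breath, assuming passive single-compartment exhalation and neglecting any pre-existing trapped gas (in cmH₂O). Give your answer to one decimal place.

Flow: 77 L/min ÷ 60 = 1.2833 L/s.
R = (PIP − Pplat)/V̇ = (36.7 − 22.6) / 1.2833 = 14.1/1.2833 = 10.987 cmH2O·s/L.
C = Vt/(Pplat − PEEP) = 450.0 / (22.6 − 11) = 450.0/11.6 = 38.793 mL/cmH2O.
τ = R × C = 10.987 × 0.03879 L/cmH2O = 0.4262 s.
Fraction remaining = e^(−Te/τ) = e^(−0.50/0.4262) = 0.3094; trapped volume = 450.0 × 0.3094 = 139.23 mL.
Additional alveolar pressure from trapping ≈ V_trapped / C = 139.23 / 38.793 = 3.589 cmH2O.

3.6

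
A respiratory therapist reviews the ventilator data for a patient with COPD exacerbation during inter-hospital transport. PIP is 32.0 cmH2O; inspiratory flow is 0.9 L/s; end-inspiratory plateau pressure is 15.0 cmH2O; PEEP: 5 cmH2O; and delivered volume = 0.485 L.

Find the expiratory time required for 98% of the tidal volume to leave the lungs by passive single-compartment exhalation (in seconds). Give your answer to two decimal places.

3.58

R = (PIP − Pplat)/V̇ = (32.0 − 15.0) / 0.9 = 17.0/0.9 = 18.889 cmH2O·s/L.
C = Vt/(Pplat − PEEP) = 485.0 / (15.0 − 5) = 485.0/10.0 = 48.5 mL/cmH2O.
τ = R × C = 18.889 × 0.0485 L/cmH2O = 0.9161 s.
t = −τ·ln(1 − 0.98) = −0.9161·ln(0.02) = 3.584 s.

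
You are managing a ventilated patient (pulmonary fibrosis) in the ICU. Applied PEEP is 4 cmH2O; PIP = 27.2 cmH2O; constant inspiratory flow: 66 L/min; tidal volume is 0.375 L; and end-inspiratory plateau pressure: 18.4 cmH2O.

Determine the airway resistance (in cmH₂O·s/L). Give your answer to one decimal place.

Flow: 66 L/min ÷ 60 = 1.1 L/s.
Raw = (PIP − Pplat) / flow = (27.2 − 18.4) / 1.1 = 8.8 / 1.1 = 8.0 cmH2O·s/L.

8.0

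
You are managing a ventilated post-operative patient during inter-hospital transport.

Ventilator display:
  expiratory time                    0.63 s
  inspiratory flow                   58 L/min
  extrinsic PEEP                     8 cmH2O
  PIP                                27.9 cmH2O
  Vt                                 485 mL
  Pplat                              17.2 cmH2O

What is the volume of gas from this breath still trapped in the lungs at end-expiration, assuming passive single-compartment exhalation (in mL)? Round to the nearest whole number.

165

Flow: 58 L/min ÷ 60 = 0.9667 L/s.
R = (PIP − Pplat)/V̇ = (27.9 − 17.2) / 0.9667 = 10.7/0.9667 = 11.069 cmH2O·s/L.
C = Vt/(Pplat − PEEP) = 485.0 / (17.2 − 8) = 485.0/9.2 = 52.717 mL/cmH2O.
τ = R × C = 11.069 × 0.05272 L/cmH2O = 0.5836 s.
Fraction remaining = e^(−Te/τ) = e^(−0.63/0.5836) = 0.3398.
Trapped volume = 485.0 × 0.3398 = 164.8 mL.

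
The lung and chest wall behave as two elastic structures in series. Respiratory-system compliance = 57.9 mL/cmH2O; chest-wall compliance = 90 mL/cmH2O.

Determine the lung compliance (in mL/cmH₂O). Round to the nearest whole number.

162

1/CL = 1/Crs − 1/Ccw.
1/CL = 1/57.9 − 1/90 = 0.00616.
CL = 162.34 mL/cmH2O.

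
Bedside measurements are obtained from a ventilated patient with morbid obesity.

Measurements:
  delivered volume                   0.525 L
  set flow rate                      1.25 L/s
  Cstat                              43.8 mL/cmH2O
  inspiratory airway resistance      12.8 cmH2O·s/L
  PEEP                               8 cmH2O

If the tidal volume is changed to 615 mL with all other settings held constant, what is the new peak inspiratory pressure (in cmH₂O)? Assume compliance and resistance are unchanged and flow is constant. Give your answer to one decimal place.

38.0

PIP = Vt/C + R·V̇ + PEEP (constant-flow equation of motion).
Only the elastic term changes: ΔPIP = ΔVt / C = (615 − 525) / 43.8 = 2.055 cmH2O.
Original PIP = 525/43.8 + 12.8×1.25 + 8 = 35.986 cmH2O; new PIP = 35.986 + (2.055) = 38.041 cmH2O.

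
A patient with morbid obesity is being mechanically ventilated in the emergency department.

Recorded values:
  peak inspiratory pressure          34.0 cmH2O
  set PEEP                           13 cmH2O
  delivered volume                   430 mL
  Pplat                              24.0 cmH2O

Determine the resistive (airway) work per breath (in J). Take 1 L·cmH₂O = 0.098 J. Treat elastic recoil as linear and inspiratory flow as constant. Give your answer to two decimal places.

With constant inspiratory flow the resistive pressure is constant at PIP − Pplat = 34.0 − 24.0 = 10.0 cmH2O, so resistive work = 10.0 × 0.430 = 4.3 L·cmH2O.
× 0.098 J/(L·cmH2O) → 0.4214 J.

0.42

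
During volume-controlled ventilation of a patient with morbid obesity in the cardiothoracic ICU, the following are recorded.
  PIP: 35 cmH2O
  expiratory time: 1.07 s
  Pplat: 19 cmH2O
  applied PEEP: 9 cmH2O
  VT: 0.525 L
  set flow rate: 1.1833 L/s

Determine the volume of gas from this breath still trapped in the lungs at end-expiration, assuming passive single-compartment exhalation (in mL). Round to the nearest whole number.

R = (PIP − Pplat)/V̇ = (35 − 19) / 1.1833 = 16.0/1.1833 = 13.522 cmH2O·s/L.
C = Vt/(Pplat − PEEP) = 525.0 / (19 − 9) = 525.0/10.0 = 52.5 mL/cmH2O.
τ = R × C = 13.522 × 0.0525 L/cmH2O = 0.7099 s.
Fraction remaining = e^(−Te/τ) = e^(−1.07/0.7099) = 0.2215.
Trapped volume = 525.0 × 0.2215 = 116.29 mL.

116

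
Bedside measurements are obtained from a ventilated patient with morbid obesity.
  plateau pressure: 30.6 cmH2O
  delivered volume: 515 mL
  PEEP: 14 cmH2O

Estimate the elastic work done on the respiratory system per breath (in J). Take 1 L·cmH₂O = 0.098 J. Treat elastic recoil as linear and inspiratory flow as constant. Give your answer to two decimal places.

0.42

Elastic work ≈ ½ × (Pplat − PEEP) × Vt = 0.5 × (30.6 − 14) × 0.515 L = 0.5 × 16.6 × 0.515 = 4.275 L·cmH2O.
× 0.098 J/(L·cmH2O) → 0.419 J.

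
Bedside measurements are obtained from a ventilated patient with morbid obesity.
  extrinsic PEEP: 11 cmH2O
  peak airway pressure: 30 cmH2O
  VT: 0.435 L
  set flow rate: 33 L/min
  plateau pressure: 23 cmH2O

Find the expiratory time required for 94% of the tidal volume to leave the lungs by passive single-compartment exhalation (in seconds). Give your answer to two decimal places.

1.30

Flow: 33 L/min ÷ 60 = 0.55 L/s.
R = (PIP − Pplat)/V̇ = (30 − 23) / 0.55 = 7.0/0.55 = 12.727 cmH2O·s/L.
C = Vt/(Pplat − PEEP) = 435.0 / (23 − 11) = 435.0/12.0 = 36.25 mL/cmH2O.
τ = R × C = 12.727 × 0.03625 L/cmH2O = 0.4614 s.
t = −τ·ln(1 − 0.94) = −0.4614·ln(0.06) = 1.298 s.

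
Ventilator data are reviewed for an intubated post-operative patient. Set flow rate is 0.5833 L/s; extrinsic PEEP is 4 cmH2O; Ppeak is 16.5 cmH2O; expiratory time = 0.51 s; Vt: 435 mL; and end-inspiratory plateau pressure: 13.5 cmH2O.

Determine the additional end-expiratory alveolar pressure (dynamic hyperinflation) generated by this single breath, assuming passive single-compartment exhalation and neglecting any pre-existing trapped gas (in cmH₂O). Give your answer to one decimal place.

1.1

R = (PIP − Pplat)/V̇ = (16.5 − 13.5) / 0.5833 = 3.0/0.5833 = 5.143 cmH2O·s/L.
C = Vt/(Pplat − PEEP) = 435.0 / (13.5 − 4) = 435.0/9.5 = 45.789 mL/cmH2O.
τ = R × C = 5.143 × 0.04579 L/cmH2O = 0.2355 s.
Fraction remaining = e^(−Te/τ) = e^(−0.51/0.2355) = 0.1147; trapped volume = 435.0 × 0.1147 = 49.895 mL.
Additional alveolar pressure from trapping ≈ V_trapped / C = 49.895 / 45.789 = 1.09 cmH2O.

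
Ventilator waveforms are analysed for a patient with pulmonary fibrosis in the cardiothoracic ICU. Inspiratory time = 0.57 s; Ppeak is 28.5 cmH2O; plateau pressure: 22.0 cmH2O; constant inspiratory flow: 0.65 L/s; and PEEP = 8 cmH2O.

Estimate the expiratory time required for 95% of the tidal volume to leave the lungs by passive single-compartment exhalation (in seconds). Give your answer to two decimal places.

0.79

Vt = flow × Ti = 0.65 L/s × 0.57 s × 1000 mL/L = 370.5 mL.
R = (PIP − Pplat)/V̇ = (28.5 − 22.0) / 0.65 = 6.5/0.65 = 10.0 cmH2O·s/L.
C = Vt/(Pplat − PEEP) = 370.5 / (22.0 − 8) = 370.5/14.0 = 26.464 mL/cmH2O.
τ = R × C = 10.0 × 0.02646 L/cmH2O = 0.2646 s.
t = −τ·ln(1 − 0.95) = −0.2646·ln(0.05) = 0.7927 s.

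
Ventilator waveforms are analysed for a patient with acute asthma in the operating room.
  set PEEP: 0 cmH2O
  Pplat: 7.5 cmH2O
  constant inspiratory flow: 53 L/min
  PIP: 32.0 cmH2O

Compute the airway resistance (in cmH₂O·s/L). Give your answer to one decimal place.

Flow: 53 L/min ÷ 60 = 0.8833 L/s.
Raw = (PIP − Pplat) / flow = (32.0 − 7.5) / 0.8833 = 24.5 / 0.8833 = 27.737 cmH2O·s/L.

27.7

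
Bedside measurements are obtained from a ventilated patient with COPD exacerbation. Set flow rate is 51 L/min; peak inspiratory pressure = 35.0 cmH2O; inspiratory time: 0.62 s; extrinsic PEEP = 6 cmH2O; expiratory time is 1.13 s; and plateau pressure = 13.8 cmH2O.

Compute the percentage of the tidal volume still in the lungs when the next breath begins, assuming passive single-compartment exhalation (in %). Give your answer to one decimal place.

51.1

Flow: 51 L/min ÷ 60 = 0.85 L/s.
Vt = flow × Ti = 0.85 L/s × 0.62 s × 1000 mL/L = 527.0 mL.
R = (PIP − Pplat)/V̇ = (35.0 − 13.8) / 0.85 = 21.2/0.85 = 24.941 cmH2O·s/L.
C = Vt/(Pplat − PEEP) = 527.0 / (13.8 − 6) = 527.0/7.8 = 67.564 mL/cmH2O.
τ = R × C = 24.941 × 0.06756 L/cmH2O = 1.685 s.
Fraction remaining at end-expiration = e^(−Te/τ) = e^(−1.13/1.685) = 0.5114 → 51.14%.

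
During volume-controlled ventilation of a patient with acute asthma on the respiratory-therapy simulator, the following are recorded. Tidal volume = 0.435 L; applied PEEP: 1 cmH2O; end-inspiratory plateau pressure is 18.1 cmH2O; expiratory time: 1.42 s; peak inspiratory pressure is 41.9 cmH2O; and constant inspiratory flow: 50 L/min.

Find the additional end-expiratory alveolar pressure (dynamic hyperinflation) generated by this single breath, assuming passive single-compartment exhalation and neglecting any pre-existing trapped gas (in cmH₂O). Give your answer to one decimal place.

Flow: 50 L/min ÷ 60 = 0.8333 L/s.
R = (PIP − Pplat)/V̇ = (41.9 − 18.1) / 0.8333 = 23.8/0.8333 = 28.561 cmH2O·s/L.
C = Vt/(Pplat − PEEP) = 435.0 / (18.1 − 1) = 435.0/17.1 = 25.439 mL/cmH2O.
τ = R × C = 28.561 × 0.02544 L/cmH2O = 0.7266 s.
Fraction remaining = e^(−Te/τ) = e^(−1.42/0.7266) = 0.1417; trapped volume = 435.0 × 0.1417 = 61.64 mL.
Additional alveolar pressure from trapping ≈ V_trapped / C = 61.64 / 25.439 = 2.423 cmH2O.

2.4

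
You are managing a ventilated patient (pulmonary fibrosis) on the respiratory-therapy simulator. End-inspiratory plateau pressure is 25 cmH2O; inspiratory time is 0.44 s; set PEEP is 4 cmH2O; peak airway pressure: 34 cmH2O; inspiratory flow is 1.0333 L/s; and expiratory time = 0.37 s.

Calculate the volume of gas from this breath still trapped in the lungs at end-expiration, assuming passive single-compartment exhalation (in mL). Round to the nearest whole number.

64

Vt = flow × Ti = 1.0333 L/s × 0.44 s × 1000 mL/L = 454.65 mL.
R = (PIP − Pplat)/V̇ = (34 − 25) / 1.0333 = 9.0/1.0333 = 8.71 cmH2O·s/L.
C = Vt/(Pplat − PEEP) = 454.65 / (25 − 4) = 454.65/21.0 = 21.65 mL/cmH2O.
τ = R × C = 8.71 × 0.02165 L/cmH2O = 0.1886 s.
Fraction remaining = e^(−Te/τ) = e^(−0.37/0.1886) = 0.1406.
Trapped volume = 454.65 × 0.1406 = 63.924 mL.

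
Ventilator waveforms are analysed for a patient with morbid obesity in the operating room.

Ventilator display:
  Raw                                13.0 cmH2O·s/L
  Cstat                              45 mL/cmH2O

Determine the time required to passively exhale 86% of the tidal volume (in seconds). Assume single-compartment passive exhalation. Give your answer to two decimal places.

1.15

τ = R × C = 13.0 × 45 mL/cmH2O = 13.0 × 0.045 L/cmH2O = 0.585 s.
Exhaled fraction f = 1 − e^(−t/τ) → t = −τ·ln(1 − f) = −0.585·ln(0.14) = 1.15 s.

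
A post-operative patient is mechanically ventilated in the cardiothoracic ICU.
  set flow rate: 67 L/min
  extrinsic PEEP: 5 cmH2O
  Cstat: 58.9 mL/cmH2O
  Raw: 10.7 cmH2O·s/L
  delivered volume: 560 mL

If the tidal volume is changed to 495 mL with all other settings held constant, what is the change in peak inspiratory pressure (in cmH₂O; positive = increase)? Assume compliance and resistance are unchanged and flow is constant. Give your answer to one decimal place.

-1.1

PIP = Vt/C + R·V̇ + PEEP (constant-flow equation of motion).
Only the elastic term changes: ΔPIP = ΔVt / C = (495 − 560) / 58.9 = -1.104 cmH2O.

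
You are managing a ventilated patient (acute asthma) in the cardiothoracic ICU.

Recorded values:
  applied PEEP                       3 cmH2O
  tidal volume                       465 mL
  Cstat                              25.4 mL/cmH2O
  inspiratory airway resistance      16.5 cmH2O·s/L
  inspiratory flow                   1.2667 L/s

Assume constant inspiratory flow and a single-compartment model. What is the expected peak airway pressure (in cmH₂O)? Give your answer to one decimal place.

42.2

Equation of motion (constant flow): PIP = Vt/C + R·V̇ + PEEP.
PIP = 465/25.4 + 16.5×1.2667 + 3 = 18.307 + 20.901 + 3 = 42.208 cmH2O.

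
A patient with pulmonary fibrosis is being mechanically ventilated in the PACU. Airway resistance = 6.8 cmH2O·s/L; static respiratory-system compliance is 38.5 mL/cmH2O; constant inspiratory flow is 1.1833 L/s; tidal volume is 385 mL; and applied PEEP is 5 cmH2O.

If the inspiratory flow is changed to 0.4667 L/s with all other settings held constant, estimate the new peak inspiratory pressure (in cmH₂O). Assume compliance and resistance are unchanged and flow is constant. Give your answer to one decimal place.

18.2

PIP = Vt/C + R·V̇ + PEEP (constant-flow equation of motion).
Only the resistive term changes: ΔPIP = R × ΔV̇ = 6.8 × (0.4667 − 1.1833) = 6.8 × -0.7166 = -4.873 cmH2O.
Original PIP = 385/38.5 + 6.8×1.1833 + 5 = 23.046 cmH2O; new PIP = 23.046 + (-4.873) = 18.173 cmH2O.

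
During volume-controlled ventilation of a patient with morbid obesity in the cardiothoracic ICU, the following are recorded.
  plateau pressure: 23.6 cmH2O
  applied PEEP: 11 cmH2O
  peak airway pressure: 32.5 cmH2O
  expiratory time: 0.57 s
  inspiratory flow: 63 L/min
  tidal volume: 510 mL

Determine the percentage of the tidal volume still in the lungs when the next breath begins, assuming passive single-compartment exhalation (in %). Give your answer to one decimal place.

19.0

Flow: 63 L/min ÷ 60 = 1.05 L/s.
R = (PIP − Pplat)/V̇ = (32.5 − 23.6) / 1.05 = 8.9/1.05 = 8.476 cmH2O·s/L.
C = Vt/(Pplat − PEEP) = 510.0 / (23.6 − 11) = 510.0/12.6 = 40.476 mL/cmH2O.
τ = R × C = 8.476 × 0.04048 L/cmH2O = 0.3431 s.
Fraction remaining at end-expiration = e^(−Te/τ) = e^(−0.57/0.3431) = 0.1899 → 18.99%.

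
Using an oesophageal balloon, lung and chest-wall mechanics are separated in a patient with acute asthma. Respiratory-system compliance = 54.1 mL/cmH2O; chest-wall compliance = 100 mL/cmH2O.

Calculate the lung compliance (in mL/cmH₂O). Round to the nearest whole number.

1/CL = 1/Crs − 1/Ccw.
1/CL = 1/54.1 − 1/100 = 0.008484.
CL = 117.87 mL/cmH2O.

118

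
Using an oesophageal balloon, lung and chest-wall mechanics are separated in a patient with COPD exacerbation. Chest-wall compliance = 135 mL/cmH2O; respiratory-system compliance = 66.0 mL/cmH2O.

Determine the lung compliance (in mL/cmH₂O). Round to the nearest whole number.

1/CL = 1/Crs − 1/Ccw.
1/CL = 1/66.0 − 1/135 = 0.007744.
CL = 129.13 mL/cmH2O.

129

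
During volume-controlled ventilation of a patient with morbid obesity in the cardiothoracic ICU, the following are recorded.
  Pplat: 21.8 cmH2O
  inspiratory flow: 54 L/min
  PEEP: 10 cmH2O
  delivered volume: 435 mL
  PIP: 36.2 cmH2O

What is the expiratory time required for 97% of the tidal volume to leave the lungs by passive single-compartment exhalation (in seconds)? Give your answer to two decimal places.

2.07

Flow: 54 L/min ÷ 60 = 0.9 L/s.
R = (PIP − Pplat)/V̇ = (36.2 − 21.8) / 0.9 = 14.4/0.9 = 16.0 cmH2O·s/L.
C = Vt/(Pplat − PEEP) = 435.0 / (21.8 − 10) = 435.0/11.8 = 36.864 mL/cmH2O.
τ = R × C = 16.0 × 0.03686 L/cmH2O = 0.5898 s.
t = −τ·ln(1 − 0.97) = −0.5898·ln(0.03) = 2.068 s.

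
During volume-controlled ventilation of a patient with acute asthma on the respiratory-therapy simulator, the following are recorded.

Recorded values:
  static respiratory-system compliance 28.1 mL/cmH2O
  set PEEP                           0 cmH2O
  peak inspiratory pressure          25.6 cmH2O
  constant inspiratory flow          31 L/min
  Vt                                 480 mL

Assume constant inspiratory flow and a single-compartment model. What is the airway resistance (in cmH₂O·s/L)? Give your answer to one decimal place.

16.5

Flow: 31 L/min ÷ 60 = 0.5167 L/s.
Equation of motion (constant flow): PIP = Vt/C + R·V̇ + PEEP.
R·V̇ = PIP − Vt/C − PEEP = 25.6 − 480/28.1 − 0 = 25.6 − 17.082 − 0 = 8.518 cmH2O.
R = 8.518 / 0.5167 = 16.485 cmH2O·s/L.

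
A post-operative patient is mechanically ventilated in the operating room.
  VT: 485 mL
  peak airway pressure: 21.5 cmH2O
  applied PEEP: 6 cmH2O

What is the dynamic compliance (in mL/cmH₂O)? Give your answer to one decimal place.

Dynamic compliance = Vt / (PIP − PEEP) = 485 / (21.5 − 6) = 485 / 15.5 = 31.29 mL/cmH2O.

31.3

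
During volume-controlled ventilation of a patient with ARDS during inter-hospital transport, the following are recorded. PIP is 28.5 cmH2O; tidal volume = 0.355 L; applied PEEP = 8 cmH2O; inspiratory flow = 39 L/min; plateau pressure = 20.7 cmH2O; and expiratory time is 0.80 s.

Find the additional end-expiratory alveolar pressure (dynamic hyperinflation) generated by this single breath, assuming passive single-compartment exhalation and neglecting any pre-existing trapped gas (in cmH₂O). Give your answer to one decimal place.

1.2

Flow: 39 L/min ÷ 60 = 0.65 L/s.
R = (PIP − Pplat)/V̇ = (28.5 − 20.7) / 0.65 = 7.8/0.65 = 12.0 cmH2O·s/L.
C = Vt/(Pplat − PEEP) = 355.0 / (20.7 − 8) = 355.0/12.7 = 27.953 mL/cmH2O.
τ = R × C = 12.0 × 0.02795 L/cmH2O = 0.3354 s.
Fraction remaining = e^(−Te/τ) = e^(−0.80/0.3354) = 0.09207; trapped volume = 355.0 × 0.09207 = 32.685 mL.
Additional alveolar pressure from trapping ≈ V_trapped / C = 32.685 / 27.953 = 1.169 cmH2O.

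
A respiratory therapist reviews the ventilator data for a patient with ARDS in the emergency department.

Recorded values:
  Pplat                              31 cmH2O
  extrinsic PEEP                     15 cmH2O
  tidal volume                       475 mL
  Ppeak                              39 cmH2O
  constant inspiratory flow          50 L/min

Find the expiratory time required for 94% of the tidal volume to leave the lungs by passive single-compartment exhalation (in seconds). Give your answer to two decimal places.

0.80

Flow: 50 L/min ÷ 60 = 0.8333 L/s.
R = (PIP − Pplat)/V̇ = (39 − 31) / 0.8333 = 8.0/0.8333 = 9.6 cmH2O·s/L.
C = Vt/(Pplat − PEEP) = 475.0 / (31 − 15) = 475.0/16.0 = 29.688 mL/cmH2O.
τ = R × C = 9.6 × 0.02969 L/cmH2O = 0.285 s.
t = −τ·ln(1 − 0.94) = −0.285·ln(0.06) = 0.8018 s.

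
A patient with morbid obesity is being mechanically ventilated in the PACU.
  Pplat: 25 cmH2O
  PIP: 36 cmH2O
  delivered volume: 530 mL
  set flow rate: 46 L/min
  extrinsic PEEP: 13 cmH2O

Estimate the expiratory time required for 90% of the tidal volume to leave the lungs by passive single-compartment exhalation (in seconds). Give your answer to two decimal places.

1.46

Flow: 46 L/min ÷ 60 = 0.7667 L/s.
R = (PIP − Pplat)/V̇ = (36 − 25) / 0.7667 = 11.0/0.7667 = 14.347 cmH2O·s/L.
C = Vt/(Pplat − PEEP) = 530.0 / (25 − 13) = 530.0/12.0 = 44.167 mL/cmH2O.
τ = R × C = 14.347 × 0.04417 L/cmH2O = 0.6337 s.
t = −τ·ln(1 − 0.90) = −0.6337·ln(0.1) = 1.459 s.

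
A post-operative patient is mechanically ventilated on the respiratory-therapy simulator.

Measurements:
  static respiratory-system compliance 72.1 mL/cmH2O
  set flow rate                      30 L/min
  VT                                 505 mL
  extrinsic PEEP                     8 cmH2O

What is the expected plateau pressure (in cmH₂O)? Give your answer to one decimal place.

Pplat = PEEP + Vt / Cstat = 8 + 505 / 72.1 = 8 + 7.004 = 15.004 cmH2O.

15.0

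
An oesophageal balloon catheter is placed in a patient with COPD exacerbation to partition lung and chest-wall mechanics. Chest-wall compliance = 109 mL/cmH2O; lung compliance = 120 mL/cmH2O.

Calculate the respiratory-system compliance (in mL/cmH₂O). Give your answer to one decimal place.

Lung and chest wall are elastances in series: 1/Crs = 1/CL + 1/Ccw.
1/Crs = 1/120 + 1/109 = 0.01751.
Crs = 57.11 mL/cmH2O.

57.1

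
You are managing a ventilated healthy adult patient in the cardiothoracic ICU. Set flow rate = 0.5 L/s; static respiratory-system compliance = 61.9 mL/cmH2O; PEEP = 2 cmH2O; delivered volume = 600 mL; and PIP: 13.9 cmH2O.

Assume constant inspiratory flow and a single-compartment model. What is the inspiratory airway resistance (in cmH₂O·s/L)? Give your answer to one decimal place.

Equation of motion (constant flow): PIP = Vt/C + R·V̇ + PEEP.
R·V̇ = PIP − Vt/C − PEEP = 13.9 − 600/61.9 − 2 = 13.9 − 9.693 − 2 = 2.207 cmH2O.
R = 2.207 / 0.5 = 4.414 cmH2O·s/L.

4.4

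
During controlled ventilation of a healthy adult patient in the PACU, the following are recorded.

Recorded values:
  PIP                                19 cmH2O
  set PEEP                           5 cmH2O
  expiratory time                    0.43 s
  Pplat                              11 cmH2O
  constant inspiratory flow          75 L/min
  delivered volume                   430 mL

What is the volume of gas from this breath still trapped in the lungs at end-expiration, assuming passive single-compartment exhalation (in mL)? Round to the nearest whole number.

168

Flow: 75 L/min ÷ 60 = 1.25 L/s.
R = (PIP − Pplat)/V̇ = (19 − 11) / 1.25 = 8.0/1.25 = 6.4 cmH2O·s/L.
C = Vt/(Pplat − PEEP) = 430.0 / (11 − 5) = 430.0/6.0 = 71.667 mL/cmH2O.
τ = R × C = 6.4 × 0.07167 L/cmH2O = 0.4587 s.
Fraction remaining = e^(−Te/τ) = e^(−0.43/0.4587) = 0.3916.
Trapped volume = 430.0 × 0.3916 = 168.39 mL.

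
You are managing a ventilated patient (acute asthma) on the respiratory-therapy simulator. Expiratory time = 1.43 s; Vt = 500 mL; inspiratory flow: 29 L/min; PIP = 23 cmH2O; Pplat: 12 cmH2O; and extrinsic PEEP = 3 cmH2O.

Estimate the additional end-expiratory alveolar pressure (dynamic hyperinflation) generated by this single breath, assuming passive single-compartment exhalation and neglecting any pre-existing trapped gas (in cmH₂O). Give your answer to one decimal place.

Flow: 29 L/min ÷ 60 = 0.4833 L/s.
R = (PIP − Pplat)/V̇ = (23 − 12) / 0.4833 = 11.0/0.4833 = 22.76 cmH2O·s/L.
C = Vt/(Pplat − PEEP) = 500.0 / (12 − 3) = 500.0/9.0 = 55.556 mL/cmH2O.
τ = R × C = 22.76 × 0.05556 L/cmH2O = 1.265 s.
Fraction remaining = e^(−Te/τ) = e^(−1.43/1.265) = 0.3229; trapped volume = 500.0 × 0.3229 = 161.45 mL.
Additional alveolar pressure from trapping ≈ V_trapped / C = 161.45 / 55.556 = 2.906 cmH2O.

2.9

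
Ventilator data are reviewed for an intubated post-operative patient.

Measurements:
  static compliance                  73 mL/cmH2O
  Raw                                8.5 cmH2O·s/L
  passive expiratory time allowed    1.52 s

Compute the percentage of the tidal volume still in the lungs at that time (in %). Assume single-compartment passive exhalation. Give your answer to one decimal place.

τ = R × C = 8.5 × 73 mL/cmH2O = 8.5 × 0.073 L/cmH2O = 0.6205 s.
Passive exhalation: V(t)/V₀ = e^(−t/τ) = e^(−1.52/0.6205) = 0.08632.
Fraction remaining = 0.08632 → 8.632%.

8.6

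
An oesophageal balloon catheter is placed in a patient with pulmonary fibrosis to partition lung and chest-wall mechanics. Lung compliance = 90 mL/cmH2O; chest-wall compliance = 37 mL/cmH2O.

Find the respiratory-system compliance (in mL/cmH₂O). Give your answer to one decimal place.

26.2

Lung and chest wall are elastances in series: 1/Crs = 1/CL + 1/Ccw.
1/Crs = 1/90 + 1/37 = 0.03814.
Crs = 26.219 mL/cmH2O.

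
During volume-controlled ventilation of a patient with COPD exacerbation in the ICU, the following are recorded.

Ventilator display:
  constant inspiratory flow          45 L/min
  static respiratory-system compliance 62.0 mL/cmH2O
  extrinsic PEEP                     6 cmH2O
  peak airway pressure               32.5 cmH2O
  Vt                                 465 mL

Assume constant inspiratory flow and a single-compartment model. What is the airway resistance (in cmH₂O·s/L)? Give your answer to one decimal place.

25.3

Flow: 45 L/min ÷ 60 = 0.75 L/s.
Equation of motion (constant flow): PIP = Vt/C + R·V̇ + PEEP.
R·V̇ = PIP − Vt/C − PEEP = 32.5 − 465/62.0 − 6 = 32.5 − 7.5 − 6 = 19.0 cmH2O.
R = 19.0 / 0.75 = 25.333 cmH2O·s/L.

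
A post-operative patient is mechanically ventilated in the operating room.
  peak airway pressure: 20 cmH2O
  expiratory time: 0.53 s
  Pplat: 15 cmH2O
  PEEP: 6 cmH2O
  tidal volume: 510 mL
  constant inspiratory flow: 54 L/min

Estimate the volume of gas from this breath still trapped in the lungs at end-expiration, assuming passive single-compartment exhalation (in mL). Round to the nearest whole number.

Flow: 54 L/min ÷ 60 = 0.9 L/s.
R = (PIP − Pplat)/V̇ = (20 − 15) / 0.9 = 5.0/0.9 = 5.556 cmH2O·s/L.
C = Vt/(Pplat − PEEP) = 510.0 / (15 − 6) = 510.0/9.0 = 56.667 mL/cmH2O.
τ = R × C = 5.556 × 0.05667 L/cmH2O = 0.3149 s.
Fraction remaining = e^(−Te/τ) = e^(−0.53/0.3149) = 0.1858.
Trapped volume = 510.0 × 0.1858 = 94.758 mL.

95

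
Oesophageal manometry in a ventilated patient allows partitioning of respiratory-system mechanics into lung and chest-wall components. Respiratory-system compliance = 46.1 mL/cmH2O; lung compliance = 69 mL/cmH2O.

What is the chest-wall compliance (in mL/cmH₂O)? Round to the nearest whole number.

139

1/Ccw = 1/Crs − 1/CL.
1/Ccw = 1/46.1 − 1/69 = 0.007199.
Ccw = 138.91 mL/cmH2O.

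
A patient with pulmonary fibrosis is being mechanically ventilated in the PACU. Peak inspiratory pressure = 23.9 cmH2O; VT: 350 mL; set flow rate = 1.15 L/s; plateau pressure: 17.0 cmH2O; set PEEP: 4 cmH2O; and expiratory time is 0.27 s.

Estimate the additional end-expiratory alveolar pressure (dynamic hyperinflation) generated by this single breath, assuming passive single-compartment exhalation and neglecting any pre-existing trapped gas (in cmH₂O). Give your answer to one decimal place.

2.4

R = (PIP − Pplat)/V̇ = (23.9 − 17.0) / 1.15 = 6.9/1.15 = 6.0 cmH2O·s/L.
C = Vt/(Pplat − PEEP) = 350.0 / (17.0 − 4) = 350.0/13.0 = 26.923 mL/cmH2O.
τ = R × C = 6.0 × 0.02692 L/cmH2O = 0.1615 s.
Fraction remaining = e^(−Te/τ) = e^(−0.27/0.1615) = 0.1879; trapped volume = 350.0 × 0.1879 = 65.765 mL.
Additional alveolar pressure from trapping ≈ V_trapped / C = 65.765 / 26.923 = 2.443 cmH2O.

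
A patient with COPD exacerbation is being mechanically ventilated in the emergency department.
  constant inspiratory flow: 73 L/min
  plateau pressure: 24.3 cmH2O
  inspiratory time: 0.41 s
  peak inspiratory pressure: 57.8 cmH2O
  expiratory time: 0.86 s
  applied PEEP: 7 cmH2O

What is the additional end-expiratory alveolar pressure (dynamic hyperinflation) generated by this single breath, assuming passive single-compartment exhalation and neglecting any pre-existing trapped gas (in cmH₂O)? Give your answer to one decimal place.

Flow: 73 L/min ÷ 60 = 1.2167 L/s.
Vt = flow × Ti = 1.2167 L/s × 0.41 s × 1000 mL/L = 498.85 mL.
R = (PIP − Pplat)/V̇ = (57.8 − 24.3) / 1.2167 = 33.5/1.2167 = 27.533 cmH2O·s/L.
C = Vt/(Pplat − PEEP) = 498.85 / (24.3 − 7) = 498.85/17.3 = 28.835 mL/cmH2O.
τ = R × C = 27.533 × 0.02884 L/cmH2O = 0.7941 s.
Fraction remaining = e^(−Te/τ) = e^(−0.86/0.7941) = 0.3386; trapped volume = 498.85 × 0.3386 = 168.91 mL.
Additional alveolar pressure from trapping ≈ V_trapped / C = 168.91 / 28.835 = 5.858 cmH2O.

5.9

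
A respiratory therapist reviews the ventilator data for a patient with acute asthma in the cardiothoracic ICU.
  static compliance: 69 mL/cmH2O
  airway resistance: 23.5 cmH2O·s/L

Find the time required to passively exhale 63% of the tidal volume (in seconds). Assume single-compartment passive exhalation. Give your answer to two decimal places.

τ = R × C = 23.5 × 69 mL/cmH2O = 23.5 × 0.069 L/cmH2O = 1.622 s.
Exhaled fraction f = 1 − e^(−t/τ) → t = −τ·ln(1 − f) = −1.622·ln(0.37) = 1.613 s.

1.61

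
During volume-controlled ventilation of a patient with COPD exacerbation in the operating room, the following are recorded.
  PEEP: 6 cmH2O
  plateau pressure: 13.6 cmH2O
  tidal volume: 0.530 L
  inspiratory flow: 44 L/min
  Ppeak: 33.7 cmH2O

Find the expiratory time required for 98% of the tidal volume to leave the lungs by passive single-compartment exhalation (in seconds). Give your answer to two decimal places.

7.48

Flow: 44 L/min ÷ 60 = 0.7333 L/s.
R = (PIP − Pplat)/V̇ = (33.7 − 13.6) / 0.7333 = 20.1/0.7333 = 27.41 cmH2O·s/L.
C = Vt/(Pplat − PEEP) = 530.0 / (13.6 − 6) = 530.0/7.6 = 69.737 mL/cmH2O.
τ = R × C = 27.41 × 0.06974 L/cmH2O = 1.912 s.
t = −τ·ln(1 − 0.98) = −1.912·ln(0.02) = 7.48 s.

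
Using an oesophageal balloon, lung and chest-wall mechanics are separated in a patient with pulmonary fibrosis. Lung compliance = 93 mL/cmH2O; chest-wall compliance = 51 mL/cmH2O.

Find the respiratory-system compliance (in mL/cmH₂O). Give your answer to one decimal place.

Lung and chest wall are elastances in series: 1/Crs = 1/CL + 1/Ccw.
1/Crs = 1/93 + 1/51 = 0.03036.
Crs = 32.938 mL/cmH2O.

32.9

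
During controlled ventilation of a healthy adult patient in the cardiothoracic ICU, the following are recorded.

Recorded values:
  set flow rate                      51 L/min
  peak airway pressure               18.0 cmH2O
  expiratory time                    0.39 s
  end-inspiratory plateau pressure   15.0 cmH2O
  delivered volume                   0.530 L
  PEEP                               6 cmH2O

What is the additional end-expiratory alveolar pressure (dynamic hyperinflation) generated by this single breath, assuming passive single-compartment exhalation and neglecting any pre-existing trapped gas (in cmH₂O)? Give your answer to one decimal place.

1.4

Flow: 51 L/min ÷ 60 = 0.85 L/s.
R = (PIP − Pplat)/V̇ = (18.0 − 15.0) / 0.85 = 3.0/0.85 = 3.529 cmH2O·s/L.
C = Vt/(Pplat − PEEP) = 530.0 / (15.0 − 6) = 530.0/9.0 = 58.889 mL/cmH2O.
τ = R × C = 3.529 × 0.05889 L/cmH2O = 0.2078 s.
Fraction remaining = e^(−Te/τ) = e^(−0.39/0.2078) = 0.1531; trapped volume = 530.0 × 0.1531 = 81.143 mL.
Additional alveolar pressure from trapping ≈ V_trapped / C = 81.143 / 58.889 = 1.378 cmH2O.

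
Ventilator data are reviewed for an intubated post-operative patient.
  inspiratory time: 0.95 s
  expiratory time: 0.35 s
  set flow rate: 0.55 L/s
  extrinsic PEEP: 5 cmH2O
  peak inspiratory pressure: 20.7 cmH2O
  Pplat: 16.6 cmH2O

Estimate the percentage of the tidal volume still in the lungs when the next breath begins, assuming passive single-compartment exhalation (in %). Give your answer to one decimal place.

35.3

Vt = flow × Ti = 0.55 L/s × 0.95 s × 1000 mL/L = 522.5 mL.
R = (PIP − Pplat)/V̇ = (20.7 − 16.6) / 0.55 = 4.1/0.55 = 7.455 cmH2O·s/L.
C = Vt/(Pplat − PEEP) = 522.5 / (16.6 − 5) = 522.5/11.6 = 45.043 mL/cmH2O.
τ = R × C = 7.455 × 0.04504 L/cmH2O = 0.3358 s.
Fraction remaining at end-expiration = e^(−Te/τ) = e^(−0.35/0.3358) = 0.3526 → 35.26%.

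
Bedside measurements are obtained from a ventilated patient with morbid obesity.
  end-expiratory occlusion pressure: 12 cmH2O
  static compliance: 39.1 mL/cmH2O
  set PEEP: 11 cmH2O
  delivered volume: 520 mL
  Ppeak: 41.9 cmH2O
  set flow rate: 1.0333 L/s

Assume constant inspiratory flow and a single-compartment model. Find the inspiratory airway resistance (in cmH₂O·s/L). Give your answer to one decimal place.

16.1

Total PEEP = 12 cmH2O (set 11 + intrinsic 1); this is the baseline alveolar pressure.
Equation of motion (constant flow): PIP = Vt/C + R·V̇ + PEEP.
R·V̇ = PIP − Vt/C − PEEP = 41.9 − 520/39.1 − 12 = 41.9 − 13.299 − 12 = 16.601 cmH2O.
R = 16.601 / 1.0333 = 16.066 cmH2O·s/L.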